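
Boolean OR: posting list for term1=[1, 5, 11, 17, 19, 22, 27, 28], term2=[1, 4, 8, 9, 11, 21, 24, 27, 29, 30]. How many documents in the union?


Boolean OR: find union of posting lists
term1 docs: [1, 5, 11, 17, 19, 22, 27, 28]
term2 docs: [1, 4, 8, 9, 11, 21, 24, 27, 29, 30]
Union: [1, 4, 5, 8, 9, 11, 17, 19, 21, 22, 24, 27, 28, 29, 30]
|union| = 15

15


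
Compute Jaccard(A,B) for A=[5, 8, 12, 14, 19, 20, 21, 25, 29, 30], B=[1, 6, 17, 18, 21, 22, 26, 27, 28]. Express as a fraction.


A intersect B = [21]
|A intersect B| = 1
A union B = [1, 5, 6, 8, 12, 14, 17, 18, 19, 20, 21, 22, 25, 26, 27, 28, 29, 30]
|A union B| = 18
Jaccard = 1/18 = 1/18

1/18


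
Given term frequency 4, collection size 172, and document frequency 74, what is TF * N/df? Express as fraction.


TF * (N/df)
= 4 * (172/74)
= 4 * 86/37
= 344/37

344/37


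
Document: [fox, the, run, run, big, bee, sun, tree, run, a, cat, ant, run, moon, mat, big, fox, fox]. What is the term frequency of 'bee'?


Document has 18 words
Scanning for 'bee':
Found at positions: [5]
Count = 1

1


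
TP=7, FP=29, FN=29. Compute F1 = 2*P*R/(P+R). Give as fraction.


F1 = 2 * P * R / (P + R)
P = TP/(TP+FP) = 7/36 = 7/36
R = TP/(TP+FN) = 7/36 = 7/36
2 * P * R = 2 * 7/36 * 7/36 = 49/648
P + R = 7/36 + 7/36 = 7/18
F1 = 49/648 / 7/18 = 7/36

7/36


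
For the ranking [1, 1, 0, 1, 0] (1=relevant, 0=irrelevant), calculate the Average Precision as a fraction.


Computing P@k for each relevant position:
Position 1: relevant, P@1 = 1/1 = 1
Position 2: relevant, P@2 = 2/2 = 1
Position 3: not relevant
Position 4: relevant, P@4 = 3/4 = 3/4
Position 5: not relevant
Sum of P@k = 1 + 1 + 3/4 = 11/4
AP = 11/4 / 3 = 11/12

11/12


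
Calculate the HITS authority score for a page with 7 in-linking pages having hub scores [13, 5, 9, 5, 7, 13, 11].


Authority = sum of hub scores of in-linkers
In-link 1: hub score = 13
In-link 2: hub score = 5
In-link 3: hub score = 9
In-link 4: hub score = 5
In-link 5: hub score = 7
In-link 6: hub score = 13
In-link 7: hub score = 11
Authority = 13 + 5 + 9 + 5 + 7 + 13 + 11 = 63

63


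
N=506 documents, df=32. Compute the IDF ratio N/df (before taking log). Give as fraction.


IDF ratio = N / df
= 506 / 32
= 253/16

253/16


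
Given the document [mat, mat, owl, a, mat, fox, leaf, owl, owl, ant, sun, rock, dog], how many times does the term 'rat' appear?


Document has 13 words
Scanning for 'rat':
Term not found in document
Count = 0

0


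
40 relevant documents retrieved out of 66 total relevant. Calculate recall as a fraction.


Recall = retrieved_relevant / total_relevant
= 40 / 66
= 40 / (40 + 26)
= 20/33

20/33


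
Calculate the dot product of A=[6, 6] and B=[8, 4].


Dot product = sum of element-wise products
A[0]*B[0] = 6*8 = 48
A[1]*B[1] = 6*4 = 24
Sum = 48 + 24 = 72

72


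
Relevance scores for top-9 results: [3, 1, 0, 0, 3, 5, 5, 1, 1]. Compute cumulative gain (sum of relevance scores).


Cumulative Gain = sum of relevance scores
Position 1: rel=3, running sum=3
Position 2: rel=1, running sum=4
Position 3: rel=0, running sum=4
Position 4: rel=0, running sum=4
Position 5: rel=3, running sum=7
Position 6: rel=5, running sum=12
Position 7: rel=5, running sum=17
Position 8: rel=1, running sum=18
Position 9: rel=1, running sum=19
CG = 19

19


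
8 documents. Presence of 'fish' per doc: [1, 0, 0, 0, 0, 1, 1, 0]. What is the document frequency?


Checking each document for 'fish':
Doc 1: present
Doc 2: absent
Doc 3: absent
Doc 4: absent
Doc 5: absent
Doc 6: present
Doc 7: present
Doc 8: absent
df = sum of presences = 1 + 0 + 0 + 0 + 0 + 1 + 1 + 0 = 3

3


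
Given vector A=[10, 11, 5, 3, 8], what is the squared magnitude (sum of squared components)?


|A|^2 = sum of squared components
A[0]^2 = 10^2 = 100
A[1]^2 = 11^2 = 121
A[2]^2 = 5^2 = 25
A[3]^2 = 3^2 = 9
A[4]^2 = 8^2 = 64
Sum = 100 + 121 + 25 + 9 + 64 = 319

319


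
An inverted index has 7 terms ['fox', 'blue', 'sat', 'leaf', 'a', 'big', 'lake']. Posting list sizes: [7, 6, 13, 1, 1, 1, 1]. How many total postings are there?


Summing posting list sizes:
'fox': 7 postings
'blue': 6 postings
'sat': 13 postings
'leaf': 1 postings
'a': 1 postings
'big': 1 postings
'lake': 1 postings
Total = 7 + 6 + 13 + 1 + 1 + 1 + 1 = 30

30


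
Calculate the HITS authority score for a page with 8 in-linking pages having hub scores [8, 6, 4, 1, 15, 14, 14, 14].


Authority = sum of hub scores of in-linkers
In-link 1: hub score = 8
In-link 2: hub score = 6
In-link 3: hub score = 4
In-link 4: hub score = 1
In-link 5: hub score = 15
In-link 6: hub score = 14
In-link 7: hub score = 14
In-link 8: hub score = 14
Authority = 8 + 6 + 4 + 1 + 15 + 14 + 14 + 14 = 76

76


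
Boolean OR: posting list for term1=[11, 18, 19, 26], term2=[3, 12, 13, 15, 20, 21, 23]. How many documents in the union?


Boolean OR: find union of posting lists
term1 docs: [11, 18, 19, 26]
term2 docs: [3, 12, 13, 15, 20, 21, 23]
Union: [3, 11, 12, 13, 15, 18, 19, 20, 21, 23, 26]
|union| = 11

11


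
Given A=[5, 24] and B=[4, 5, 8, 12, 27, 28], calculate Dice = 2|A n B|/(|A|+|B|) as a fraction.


A intersect B = [5]
|A intersect B| = 1
|A| = 2, |B| = 6
Dice = 2*1 / (2+6)
= 2 / 8 = 1/4

1/4


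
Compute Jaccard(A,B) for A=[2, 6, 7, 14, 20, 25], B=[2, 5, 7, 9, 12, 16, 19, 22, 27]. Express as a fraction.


A intersect B = [2, 7]
|A intersect B| = 2
A union B = [2, 5, 6, 7, 9, 12, 14, 16, 19, 20, 22, 25, 27]
|A union B| = 13
Jaccard = 2/13 = 2/13

2/13


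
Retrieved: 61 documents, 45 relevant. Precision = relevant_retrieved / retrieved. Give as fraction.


Precision = relevant_retrieved / total_retrieved
= 45 / 61
= 45 / (45 + 16)
= 45/61

45/61


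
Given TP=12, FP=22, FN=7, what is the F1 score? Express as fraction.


F1 = 2 * P * R / (P + R)
P = TP/(TP+FP) = 12/34 = 6/17
R = TP/(TP+FN) = 12/19 = 12/19
2 * P * R = 2 * 6/17 * 12/19 = 144/323
P + R = 6/17 + 12/19 = 318/323
F1 = 144/323 / 318/323 = 24/53

24/53


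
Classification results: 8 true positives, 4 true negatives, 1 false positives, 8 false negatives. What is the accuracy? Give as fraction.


Accuracy = (TP + TN) / (TP + TN + FP + FN)
TP + TN = 8 + 4 = 12
Total = 8 + 4 + 1 + 8 = 21
Accuracy = 12 / 21 = 4/7

4/7


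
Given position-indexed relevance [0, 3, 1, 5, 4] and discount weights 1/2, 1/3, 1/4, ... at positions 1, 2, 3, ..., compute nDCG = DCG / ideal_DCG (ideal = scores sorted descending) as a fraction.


Position discount weights w_i = 1/(i+1) for i=1..5:
Weights = [1/2, 1/3, 1/4, 1/5, 1/6]
Actual relevance: [0, 3, 1, 5, 4]
DCG = 0/2 + 3/3 + 1/4 + 5/5 + 4/6 = 35/12
Ideal relevance (sorted desc): [5, 4, 3, 1, 0]
Ideal DCG = 5/2 + 4/3 + 3/4 + 1/5 + 0/6 = 287/60
nDCG = DCG / ideal_DCG = 35/12 / 287/60 = 25/41

25/41


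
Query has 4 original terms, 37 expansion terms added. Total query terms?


Original terms: 4
Expansion terms: 37
Total = 4 + 37 = 41

41


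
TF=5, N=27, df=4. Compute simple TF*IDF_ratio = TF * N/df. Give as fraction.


TF * (N/df)
= 5 * (27/4)
= 5 * 27/4
= 135/4

135/4


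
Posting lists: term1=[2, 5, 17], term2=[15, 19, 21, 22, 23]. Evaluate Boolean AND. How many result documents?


Boolean AND: find intersection of posting lists
term1 docs: [2, 5, 17]
term2 docs: [15, 19, 21, 22, 23]
Intersection: []
|intersection| = 0

0


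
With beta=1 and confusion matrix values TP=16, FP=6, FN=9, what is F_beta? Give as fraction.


P = TP/(TP+FP) = 16/22 = 8/11
R = TP/(TP+FN) = 16/25 = 16/25
beta^2 = 1^2 = 1
(1 + beta^2) = 2
Numerator = (1+beta^2)*P*R = 256/275
Denominator = beta^2*P + R = 8/11 + 16/25 = 376/275
F_beta = 32/47

32/47


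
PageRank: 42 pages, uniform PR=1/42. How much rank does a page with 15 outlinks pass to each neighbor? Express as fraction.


Initial PR = 1/42 = 1/42
Outlinks = 15
Contribution per link = PR / outlinks
= 1/42 / 15
= 1/630

1/630


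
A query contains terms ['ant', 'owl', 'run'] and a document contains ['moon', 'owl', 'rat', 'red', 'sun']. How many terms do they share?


Query terms: ['ant', 'owl', 'run']
Document terms: ['moon', 'owl', 'rat', 'red', 'sun']
Common terms: ['owl']
Overlap count = 1

1


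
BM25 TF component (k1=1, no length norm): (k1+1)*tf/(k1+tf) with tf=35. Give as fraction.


BM25 TF component = (k1+1)*tf / (k1+tf)
k1 = 1, tf = 35
Numerator = (1+1)*35 = 70
Denominator = 1 + 35 = 36
= 70/36 = 35/18

35/18


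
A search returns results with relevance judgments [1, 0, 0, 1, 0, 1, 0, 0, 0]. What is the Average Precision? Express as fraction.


Computing P@k for each relevant position:
Position 1: relevant, P@1 = 1/1 = 1
Position 2: not relevant
Position 3: not relevant
Position 4: relevant, P@4 = 2/4 = 1/2
Position 5: not relevant
Position 6: relevant, P@6 = 3/6 = 1/2
Position 7: not relevant
Position 8: not relevant
Position 9: not relevant
Sum of P@k = 1 + 1/2 + 1/2 = 2
AP = 2 / 3 = 2/3

2/3


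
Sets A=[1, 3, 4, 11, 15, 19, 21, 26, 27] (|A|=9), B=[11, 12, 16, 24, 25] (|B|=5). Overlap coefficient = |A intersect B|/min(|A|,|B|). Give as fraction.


A intersect B = [11]
|A intersect B| = 1
min(|A|, |B|) = min(9, 5) = 5
Overlap = 1 / 5 = 1/5

1/5


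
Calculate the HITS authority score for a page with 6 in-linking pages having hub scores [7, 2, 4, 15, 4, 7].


Authority = sum of hub scores of in-linkers
In-link 1: hub score = 7
In-link 2: hub score = 2
In-link 3: hub score = 4
In-link 4: hub score = 15
In-link 5: hub score = 4
In-link 6: hub score = 7
Authority = 7 + 2 + 4 + 15 + 4 + 7 = 39

39


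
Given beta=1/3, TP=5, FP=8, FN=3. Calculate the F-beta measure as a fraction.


P = TP/(TP+FP) = 5/13 = 5/13
R = TP/(TP+FN) = 5/8 = 5/8
beta^2 = 1/3^2 = 1/9
(1 + beta^2) = 10/9
Numerator = (1+beta^2)*P*R = 125/468
Denominator = beta^2*P + R = 5/117 + 5/8 = 625/936
F_beta = 2/5

2/5


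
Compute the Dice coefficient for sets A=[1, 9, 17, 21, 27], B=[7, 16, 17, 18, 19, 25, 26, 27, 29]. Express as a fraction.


A intersect B = [17, 27]
|A intersect B| = 2
|A| = 5, |B| = 9
Dice = 2*2 / (5+9)
= 4 / 14 = 2/7

2/7


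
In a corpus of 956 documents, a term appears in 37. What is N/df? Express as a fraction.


IDF ratio = N / df
= 956 / 37
= 956/37

956/37


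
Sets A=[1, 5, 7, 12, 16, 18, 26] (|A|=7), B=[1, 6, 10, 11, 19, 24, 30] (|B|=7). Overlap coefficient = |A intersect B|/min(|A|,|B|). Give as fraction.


A intersect B = [1]
|A intersect B| = 1
min(|A|, |B|) = min(7, 7) = 7
Overlap = 1 / 7 = 1/7

1/7


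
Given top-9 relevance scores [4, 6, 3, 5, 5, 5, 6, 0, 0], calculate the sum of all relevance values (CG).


Cumulative Gain = sum of relevance scores
Position 1: rel=4, running sum=4
Position 2: rel=6, running sum=10
Position 3: rel=3, running sum=13
Position 4: rel=5, running sum=18
Position 5: rel=5, running sum=23
Position 6: rel=5, running sum=28
Position 7: rel=6, running sum=34
Position 8: rel=0, running sum=34
Position 9: rel=0, running sum=34
CG = 34

34


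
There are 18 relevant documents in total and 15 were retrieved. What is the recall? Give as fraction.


Recall = retrieved_relevant / total_relevant
= 15 / 18
= 15 / (15 + 3)
= 5/6

5/6


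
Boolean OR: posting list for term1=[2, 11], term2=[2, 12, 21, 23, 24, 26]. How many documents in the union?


Boolean OR: find union of posting lists
term1 docs: [2, 11]
term2 docs: [2, 12, 21, 23, 24, 26]
Union: [2, 11, 12, 21, 23, 24, 26]
|union| = 7

7


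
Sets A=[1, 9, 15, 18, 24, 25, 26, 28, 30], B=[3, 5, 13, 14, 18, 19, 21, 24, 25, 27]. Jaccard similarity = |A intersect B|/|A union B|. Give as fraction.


A intersect B = [18, 24, 25]
|A intersect B| = 3
A union B = [1, 3, 5, 9, 13, 14, 15, 18, 19, 21, 24, 25, 26, 27, 28, 30]
|A union B| = 16
Jaccard = 3/16 = 3/16

3/16


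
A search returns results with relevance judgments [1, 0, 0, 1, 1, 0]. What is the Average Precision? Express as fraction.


Computing P@k for each relevant position:
Position 1: relevant, P@1 = 1/1 = 1
Position 2: not relevant
Position 3: not relevant
Position 4: relevant, P@4 = 2/4 = 1/2
Position 5: relevant, P@5 = 3/5 = 3/5
Position 6: not relevant
Sum of P@k = 1 + 1/2 + 3/5 = 21/10
AP = 21/10 / 3 = 7/10

7/10


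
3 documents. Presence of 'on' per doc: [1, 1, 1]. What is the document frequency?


Checking each document for 'on':
Doc 1: present
Doc 2: present
Doc 3: present
df = sum of presences = 1 + 1 + 1 = 3

3


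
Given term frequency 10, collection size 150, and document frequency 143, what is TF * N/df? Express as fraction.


TF * (N/df)
= 10 * (150/143)
= 10 * 150/143
= 1500/143

1500/143


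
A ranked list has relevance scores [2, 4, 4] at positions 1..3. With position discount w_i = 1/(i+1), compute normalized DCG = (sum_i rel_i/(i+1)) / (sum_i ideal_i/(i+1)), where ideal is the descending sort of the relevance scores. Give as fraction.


Position discount weights w_i = 1/(i+1) for i=1..3:
Weights = [1/2, 1/3, 1/4]
Actual relevance: [2, 4, 4]
DCG = 2/2 + 4/3 + 4/4 = 10/3
Ideal relevance (sorted desc): [4, 4, 2]
Ideal DCG = 4/2 + 4/3 + 2/4 = 23/6
nDCG = DCG / ideal_DCG = 10/3 / 23/6 = 20/23

20/23


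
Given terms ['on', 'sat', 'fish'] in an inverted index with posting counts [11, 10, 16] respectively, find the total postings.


Summing posting list sizes:
'on': 11 postings
'sat': 10 postings
'fish': 16 postings
Total = 11 + 10 + 16 = 37

37


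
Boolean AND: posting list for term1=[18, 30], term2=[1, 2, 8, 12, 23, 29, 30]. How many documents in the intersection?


Boolean AND: find intersection of posting lists
term1 docs: [18, 30]
term2 docs: [1, 2, 8, 12, 23, 29, 30]
Intersection: [30]
|intersection| = 1

1


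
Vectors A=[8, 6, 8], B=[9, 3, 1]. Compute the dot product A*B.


Dot product = sum of element-wise products
A[0]*B[0] = 8*9 = 72
A[1]*B[1] = 6*3 = 18
A[2]*B[2] = 8*1 = 8
Sum = 72 + 18 + 8 = 98

98


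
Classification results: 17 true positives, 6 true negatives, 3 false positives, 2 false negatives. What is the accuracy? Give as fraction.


Accuracy = (TP + TN) / (TP + TN + FP + FN)
TP + TN = 17 + 6 = 23
Total = 17 + 6 + 3 + 2 = 28
Accuracy = 23 / 28 = 23/28

23/28


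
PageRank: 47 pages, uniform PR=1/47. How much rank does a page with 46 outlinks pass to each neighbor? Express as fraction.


Initial PR = 1/47 = 1/47
Outlinks = 46
Contribution per link = PR / outlinks
= 1/47 / 46
= 1/2162

1/2162


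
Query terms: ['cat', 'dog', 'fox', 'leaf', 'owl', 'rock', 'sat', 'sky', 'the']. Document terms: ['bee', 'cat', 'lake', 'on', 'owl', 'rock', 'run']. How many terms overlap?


Query terms: ['cat', 'dog', 'fox', 'leaf', 'owl', 'rock', 'sat', 'sky', 'the']
Document terms: ['bee', 'cat', 'lake', 'on', 'owl', 'rock', 'run']
Common terms: ['cat', 'owl', 'rock']
Overlap count = 3

3


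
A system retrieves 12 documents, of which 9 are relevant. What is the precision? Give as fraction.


Precision = relevant_retrieved / total_retrieved
= 9 / 12
= 9 / (9 + 3)
= 3/4

3/4


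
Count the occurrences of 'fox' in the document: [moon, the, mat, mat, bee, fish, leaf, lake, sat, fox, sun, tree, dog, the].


Document has 14 words
Scanning for 'fox':
Found at positions: [9]
Count = 1

1


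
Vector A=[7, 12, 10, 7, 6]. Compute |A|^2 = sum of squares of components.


|A|^2 = sum of squared components
A[0]^2 = 7^2 = 49
A[1]^2 = 12^2 = 144
A[2]^2 = 10^2 = 100
A[3]^2 = 7^2 = 49
A[4]^2 = 6^2 = 36
Sum = 49 + 144 + 100 + 49 + 36 = 378

378


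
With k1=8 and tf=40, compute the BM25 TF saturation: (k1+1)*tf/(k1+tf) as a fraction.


BM25 TF component = (k1+1)*tf / (k1+tf)
k1 = 8, tf = 40
Numerator = (8+1)*40 = 360
Denominator = 8 + 40 = 48
= 360/48 = 15/2

15/2


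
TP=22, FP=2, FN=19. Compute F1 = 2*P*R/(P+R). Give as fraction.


F1 = 2 * P * R / (P + R)
P = TP/(TP+FP) = 22/24 = 11/12
R = TP/(TP+FN) = 22/41 = 22/41
2 * P * R = 2 * 11/12 * 22/41 = 121/123
P + R = 11/12 + 22/41 = 715/492
F1 = 121/123 / 715/492 = 44/65

44/65


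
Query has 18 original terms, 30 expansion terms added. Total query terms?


Original terms: 18
Expansion terms: 30
Total = 18 + 30 = 48

48


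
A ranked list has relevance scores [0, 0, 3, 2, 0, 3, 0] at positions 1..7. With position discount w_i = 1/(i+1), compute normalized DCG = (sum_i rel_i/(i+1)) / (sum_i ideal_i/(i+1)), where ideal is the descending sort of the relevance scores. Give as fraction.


Position discount weights w_i = 1/(i+1) for i=1..7:
Weights = [1/2, 1/3, 1/4, 1/5, 1/6, 1/7, 1/8]
Actual relevance: [0, 0, 3, 2, 0, 3, 0]
DCG = 0/2 + 0/3 + 3/4 + 2/5 + 0/6 + 3/7 + 0/8 = 221/140
Ideal relevance (sorted desc): [3, 3, 2, 0, 0, 0, 0]
Ideal DCG = 3/2 + 3/3 + 2/4 + 0/5 + 0/6 + 0/7 + 0/8 = 3
nDCG = DCG / ideal_DCG = 221/140 / 3 = 221/420

221/420


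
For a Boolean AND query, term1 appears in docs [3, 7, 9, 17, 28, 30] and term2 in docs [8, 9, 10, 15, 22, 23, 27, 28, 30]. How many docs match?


Boolean AND: find intersection of posting lists
term1 docs: [3, 7, 9, 17, 28, 30]
term2 docs: [8, 9, 10, 15, 22, 23, 27, 28, 30]
Intersection: [9, 28, 30]
|intersection| = 3

3


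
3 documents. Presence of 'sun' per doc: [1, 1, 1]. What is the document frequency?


Checking each document for 'sun':
Doc 1: present
Doc 2: present
Doc 3: present
df = sum of presences = 1 + 1 + 1 = 3

3


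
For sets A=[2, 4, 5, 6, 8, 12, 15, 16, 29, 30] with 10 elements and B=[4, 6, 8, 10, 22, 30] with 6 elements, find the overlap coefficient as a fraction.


A intersect B = [4, 6, 8, 30]
|A intersect B| = 4
min(|A|, |B|) = min(10, 6) = 6
Overlap = 4 / 6 = 2/3

2/3


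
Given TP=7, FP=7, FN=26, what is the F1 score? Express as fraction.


F1 = 2 * P * R / (P + R)
P = TP/(TP+FP) = 7/14 = 1/2
R = TP/(TP+FN) = 7/33 = 7/33
2 * P * R = 2 * 1/2 * 7/33 = 7/33
P + R = 1/2 + 7/33 = 47/66
F1 = 7/33 / 47/66 = 14/47

14/47


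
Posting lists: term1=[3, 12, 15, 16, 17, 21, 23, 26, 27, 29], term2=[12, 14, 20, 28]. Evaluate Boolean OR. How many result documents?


Boolean OR: find union of posting lists
term1 docs: [3, 12, 15, 16, 17, 21, 23, 26, 27, 29]
term2 docs: [12, 14, 20, 28]
Union: [3, 12, 14, 15, 16, 17, 20, 21, 23, 26, 27, 28, 29]
|union| = 13

13


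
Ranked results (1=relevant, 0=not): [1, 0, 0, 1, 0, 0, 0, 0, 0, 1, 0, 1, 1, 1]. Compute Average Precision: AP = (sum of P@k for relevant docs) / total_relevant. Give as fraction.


Computing P@k for each relevant position:
Position 1: relevant, P@1 = 1/1 = 1
Position 2: not relevant
Position 3: not relevant
Position 4: relevant, P@4 = 2/4 = 1/2
Position 5: not relevant
Position 6: not relevant
Position 7: not relevant
Position 8: not relevant
Position 9: not relevant
Position 10: relevant, P@10 = 3/10 = 3/10
Position 11: not relevant
Position 12: relevant, P@12 = 4/12 = 1/3
Position 13: relevant, P@13 = 5/13 = 5/13
Position 14: relevant, P@14 = 6/14 = 3/7
Sum of P@k = 1 + 1/2 + 3/10 + 1/3 + 5/13 + 3/7 = 4022/1365
AP = 4022/1365 / 6 = 2011/4095

2011/4095


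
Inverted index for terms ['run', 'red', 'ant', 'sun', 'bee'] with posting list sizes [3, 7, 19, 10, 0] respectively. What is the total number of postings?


Summing posting list sizes:
'run': 3 postings
'red': 7 postings
'ant': 19 postings
'sun': 10 postings
'bee': 0 postings
Total = 3 + 7 + 19 + 10 + 0 = 39

39


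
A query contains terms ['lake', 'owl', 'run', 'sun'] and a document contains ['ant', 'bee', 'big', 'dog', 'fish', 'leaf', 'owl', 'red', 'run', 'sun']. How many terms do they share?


Query terms: ['lake', 'owl', 'run', 'sun']
Document terms: ['ant', 'bee', 'big', 'dog', 'fish', 'leaf', 'owl', 'red', 'run', 'sun']
Common terms: ['owl', 'run', 'sun']
Overlap count = 3

3


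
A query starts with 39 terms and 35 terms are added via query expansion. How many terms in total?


Original terms: 39
Expansion terms: 35
Total = 39 + 35 = 74

74


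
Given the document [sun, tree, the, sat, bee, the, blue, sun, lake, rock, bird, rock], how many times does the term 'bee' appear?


Document has 12 words
Scanning for 'bee':
Found at positions: [4]
Count = 1

1


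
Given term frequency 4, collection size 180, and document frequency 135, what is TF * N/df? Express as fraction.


TF * (N/df)
= 4 * (180/135)
= 4 * 4/3
= 16/3

16/3


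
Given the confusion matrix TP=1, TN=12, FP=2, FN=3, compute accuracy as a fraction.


Accuracy = (TP + TN) / (TP + TN + FP + FN)
TP + TN = 1 + 12 = 13
Total = 1 + 12 + 2 + 3 = 18
Accuracy = 13 / 18 = 13/18

13/18


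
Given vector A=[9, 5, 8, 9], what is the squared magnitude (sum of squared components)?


|A|^2 = sum of squared components
A[0]^2 = 9^2 = 81
A[1]^2 = 5^2 = 25
A[2]^2 = 8^2 = 64
A[3]^2 = 9^2 = 81
Sum = 81 + 25 + 64 + 81 = 251

251


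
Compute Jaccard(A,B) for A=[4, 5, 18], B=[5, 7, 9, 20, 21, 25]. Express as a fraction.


A intersect B = [5]
|A intersect B| = 1
A union B = [4, 5, 7, 9, 18, 20, 21, 25]
|A union B| = 8
Jaccard = 1/8 = 1/8

1/8


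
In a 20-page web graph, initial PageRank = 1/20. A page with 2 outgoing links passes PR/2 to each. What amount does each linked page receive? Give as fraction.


Initial PR = 1/20 = 1/20
Outlinks = 2
Contribution per link = PR / outlinks
= 1/20 / 2
= 1/40

1/40


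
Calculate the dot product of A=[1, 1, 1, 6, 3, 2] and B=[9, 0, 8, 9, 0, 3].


Dot product = sum of element-wise products
A[0]*B[0] = 1*9 = 9
A[1]*B[1] = 1*0 = 0
A[2]*B[2] = 1*8 = 8
A[3]*B[3] = 6*9 = 54
A[4]*B[4] = 3*0 = 0
A[5]*B[5] = 2*3 = 6
Sum = 9 + 0 + 8 + 54 + 0 + 6 = 77

77


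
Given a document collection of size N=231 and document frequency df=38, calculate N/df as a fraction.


IDF ratio = N / df
= 231 / 38
= 231/38

231/38


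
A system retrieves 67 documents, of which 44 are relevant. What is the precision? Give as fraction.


Precision = relevant_retrieved / total_retrieved
= 44 / 67
= 44 / (44 + 23)
= 44/67

44/67


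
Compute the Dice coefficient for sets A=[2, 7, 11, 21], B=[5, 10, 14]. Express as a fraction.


A intersect B = []
|A intersect B| = 0
|A| = 4, |B| = 3
Dice = 2*0 / (4+3)
= 0 / 7 = 0

0


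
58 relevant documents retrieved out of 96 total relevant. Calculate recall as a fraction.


Recall = retrieved_relevant / total_relevant
= 58 / 96
= 58 / (58 + 38)
= 29/48

29/48


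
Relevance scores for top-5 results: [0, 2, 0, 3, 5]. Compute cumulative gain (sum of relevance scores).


Cumulative Gain = sum of relevance scores
Position 1: rel=0, running sum=0
Position 2: rel=2, running sum=2
Position 3: rel=0, running sum=2
Position 4: rel=3, running sum=5
Position 5: rel=5, running sum=10
CG = 10

10


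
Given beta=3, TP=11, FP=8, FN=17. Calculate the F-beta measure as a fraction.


P = TP/(TP+FP) = 11/19 = 11/19
R = TP/(TP+FN) = 11/28 = 11/28
beta^2 = 3^2 = 9
(1 + beta^2) = 10
Numerator = (1+beta^2)*P*R = 605/266
Denominator = beta^2*P + R = 99/19 + 11/28 = 2981/532
F_beta = 110/271

110/271


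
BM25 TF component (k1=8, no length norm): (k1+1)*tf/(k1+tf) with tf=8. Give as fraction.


BM25 TF component = (k1+1)*tf / (k1+tf)
k1 = 8, tf = 8
Numerator = (8+1)*8 = 72
Denominator = 8 + 8 = 16
= 72/16 = 9/2

9/2


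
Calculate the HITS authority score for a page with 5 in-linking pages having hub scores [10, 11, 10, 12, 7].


Authority = sum of hub scores of in-linkers
In-link 1: hub score = 10
In-link 2: hub score = 11
In-link 3: hub score = 10
In-link 4: hub score = 12
In-link 5: hub score = 7
Authority = 10 + 11 + 10 + 12 + 7 = 50

50


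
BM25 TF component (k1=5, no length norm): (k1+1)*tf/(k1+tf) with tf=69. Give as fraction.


BM25 TF component = (k1+1)*tf / (k1+tf)
k1 = 5, tf = 69
Numerator = (5+1)*69 = 414
Denominator = 5 + 69 = 74
= 414/74 = 207/37

207/37


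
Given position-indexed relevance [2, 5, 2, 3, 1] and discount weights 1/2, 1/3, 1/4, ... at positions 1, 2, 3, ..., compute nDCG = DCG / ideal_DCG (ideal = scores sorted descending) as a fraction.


Position discount weights w_i = 1/(i+1) for i=1..5:
Weights = [1/2, 1/3, 1/4, 1/5, 1/6]
Actual relevance: [2, 5, 2, 3, 1]
DCG = 2/2 + 5/3 + 2/4 + 3/5 + 1/6 = 59/15
Ideal relevance (sorted desc): [5, 3, 2, 2, 1]
Ideal DCG = 5/2 + 3/3 + 2/4 + 2/5 + 1/6 = 137/30
nDCG = DCG / ideal_DCG = 59/15 / 137/30 = 118/137

118/137


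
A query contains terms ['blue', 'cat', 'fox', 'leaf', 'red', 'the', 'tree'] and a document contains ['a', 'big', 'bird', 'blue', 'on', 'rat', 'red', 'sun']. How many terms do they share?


Query terms: ['blue', 'cat', 'fox', 'leaf', 'red', 'the', 'tree']
Document terms: ['a', 'big', 'bird', 'blue', 'on', 'rat', 'red', 'sun']
Common terms: ['blue', 'red']
Overlap count = 2

2


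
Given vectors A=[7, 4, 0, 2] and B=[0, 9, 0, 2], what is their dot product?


Dot product = sum of element-wise products
A[0]*B[0] = 7*0 = 0
A[1]*B[1] = 4*9 = 36
A[2]*B[2] = 0*0 = 0
A[3]*B[3] = 2*2 = 4
Sum = 0 + 36 + 0 + 4 = 40

40


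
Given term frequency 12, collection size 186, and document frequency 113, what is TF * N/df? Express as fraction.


TF * (N/df)
= 12 * (186/113)
= 12 * 186/113
= 2232/113

2232/113


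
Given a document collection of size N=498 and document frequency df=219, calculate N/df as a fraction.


IDF ratio = N / df
= 498 / 219
= 166/73

166/73


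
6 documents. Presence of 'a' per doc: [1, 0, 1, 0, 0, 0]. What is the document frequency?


Checking each document for 'a':
Doc 1: present
Doc 2: absent
Doc 3: present
Doc 4: absent
Doc 5: absent
Doc 6: absent
df = sum of presences = 1 + 0 + 1 + 0 + 0 + 0 = 2

2


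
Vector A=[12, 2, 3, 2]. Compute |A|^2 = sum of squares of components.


|A|^2 = sum of squared components
A[0]^2 = 12^2 = 144
A[1]^2 = 2^2 = 4
A[2]^2 = 3^2 = 9
A[3]^2 = 2^2 = 4
Sum = 144 + 4 + 9 + 4 = 161

161


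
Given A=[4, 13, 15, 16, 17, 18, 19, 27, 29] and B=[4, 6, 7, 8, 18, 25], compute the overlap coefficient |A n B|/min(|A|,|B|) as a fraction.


A intersect B = [4, 18]
|A intersect B| = 2
min(|A|, |B|) = min(9, 6) = 6
Overlap = 2 / 6 = 1/3

1/3


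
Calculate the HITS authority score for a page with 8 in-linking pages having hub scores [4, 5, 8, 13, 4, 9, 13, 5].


Authority = sum of hub scores of in-linkers
In-link 1: hub score = 4
In-link 2: hub score = 5
In-link 3: hub score = 8
In-link 4: hub score = 13
In-link 5: hub score = 4
In-link 6: hub score = 9
In-link 7: hub score = 13
In-link 8: hub score = 5
Authority = 4 + 5 + 8 + 13 + 4 + 9 + 13 + 5 = 61

61


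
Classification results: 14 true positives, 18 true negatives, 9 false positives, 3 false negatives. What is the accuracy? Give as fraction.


Accuracy = (TP + TN) / (TP + TN + FP + FN)
TP + TN = 14 + 18 = 32
Total = 14 + 18 + 9 + 3 = 44
Accuracy = 32 / 44 = 8/11

8/11


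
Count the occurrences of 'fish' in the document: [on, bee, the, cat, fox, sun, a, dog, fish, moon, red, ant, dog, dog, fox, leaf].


Document has 16 words
Scanning for 'fish':
Found at positions: [8]
Count = 1

1


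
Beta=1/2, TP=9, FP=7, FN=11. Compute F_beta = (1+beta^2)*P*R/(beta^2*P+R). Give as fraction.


P = TP/(TP+FP) = 9/16 = 9/16
R = TP/(TP+FN) = 9/20 = 9/20
beta^2 = 1/2^2 = 1/4
(1 + beta^2) = 5/4
Numerator = (1+beta^2)*P*R = 81/256
Denominator = beta^2*P + R = 9/64 + 9/20 = 189/320
F_beta = 15/28

15/28


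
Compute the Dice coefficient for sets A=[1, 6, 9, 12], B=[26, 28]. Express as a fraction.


A intersect B = []
|A intersect B| = 0
|A| = 4, |B| = 2
Dice = 2*0 / (4+2)
= 0 / 6 = 0

0


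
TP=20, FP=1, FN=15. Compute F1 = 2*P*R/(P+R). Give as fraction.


F1 = 2 * P * R / (P + R)
P = TP/(TP+FP) = 20/21 = 20/21
R = TP/(TP+FN) = 20/35 = 4/7
2 * P * R = 2 * 20/21 * 4/7 = 160/147
P + R = 20/21 + 4/7 = 32/21
F1 = 160/147 / 32/21 = 5/7

5/7


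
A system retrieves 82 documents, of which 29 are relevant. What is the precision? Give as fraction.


Precision = relevant_retrieved / total_retrieved
= 29 / 82
= 29 / (29 + 53)
= 29/82

29/82


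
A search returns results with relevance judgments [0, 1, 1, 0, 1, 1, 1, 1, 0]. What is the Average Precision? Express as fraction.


Computing P@k for each relevant position:
Position 1: not relevant
Position 2: relevant, P@2 = 1/2 = 1/2
Position 3: relevant, P@3 = 2/3 = 2/3
Position 4: not relevant
Position 5: relevant, P@5 = 3/5 = 3/5
Position 6: relevant, P@6 = 4/6 = 2/3
Position 7: relevant, P@7 = 5/7 = 5/7
Position 8: relevant, P@8 = 6/8 = 3/4
Position 9: not relevant
Sum of P@k = 1/2 + 2/3 + 3/5 + 2/3 + 5/7 + 3/4 = 1637/420
AP = 1637/420 / 6 = 1637/2520

1637/2520


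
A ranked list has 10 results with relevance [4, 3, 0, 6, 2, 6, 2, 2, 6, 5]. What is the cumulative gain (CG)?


Cumulative Gain = sum of relevance scores
Position 1: rel=4, running sum=4
Position 2: rel=3, running sum=7
Position 3: rel=0, running sum=7
Position 4: rel=6, running sum=13
Position 5: rel=2, running sum=15
Position 6: rel=6, running sum=21
Position 7: rel=2, running sum=23
Position 8: rel=2, running sum=25
Position 9: rel=6, running sum=31
Position 10: rel=5, running sum=36
CG = 36

36


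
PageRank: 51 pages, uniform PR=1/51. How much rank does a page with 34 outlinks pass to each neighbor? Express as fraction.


Initial PR = 1/51 = 1/51
Outlinks = 34
Contribution per link = PR / outlinks
= 1/51 / 34
= 1/1734

1/1734


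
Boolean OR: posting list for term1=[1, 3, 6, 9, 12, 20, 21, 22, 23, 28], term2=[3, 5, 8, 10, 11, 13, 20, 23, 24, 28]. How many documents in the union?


Boolean OR: find union of posting lists
term1 docs: [1, 3, 6, 9, 12, 20, 21, 22, 23, 28]
term2 docs: [3, 5, 8, 10, 11, 13, 20, 23, 24, 28]
Union: [1, 3, 5, 6, 8, 9, 10, 11, 12, 13, 20, 21, 22, 23, 24, 28]
|union| = 16

16


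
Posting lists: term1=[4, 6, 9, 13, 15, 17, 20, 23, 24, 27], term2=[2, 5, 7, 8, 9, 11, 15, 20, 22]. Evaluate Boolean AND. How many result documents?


Boolean AND: find intersection of posting lists
term1 docs: [4, 6, 9, 13, 15, 17, 20, 23, 24, 27]
term2 docs: [2, 5, 7, 8, 9, 11, 15, 20, 22]
Intersection: [9, 15, 20]
|intersection| = 3

3


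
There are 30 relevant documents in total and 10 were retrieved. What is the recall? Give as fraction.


Recall = retrieved_relevant / total_relevant
= 10 / 30
= 10 / (10 + 20)
= 1/3

1/3


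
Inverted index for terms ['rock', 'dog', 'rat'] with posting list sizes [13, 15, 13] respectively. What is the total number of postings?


Summing posting list sizes:
'rock': 13 postings
'dog': 15 postings
'rat': 13 postings
Total = 13 + 15 + 13 = 41

41


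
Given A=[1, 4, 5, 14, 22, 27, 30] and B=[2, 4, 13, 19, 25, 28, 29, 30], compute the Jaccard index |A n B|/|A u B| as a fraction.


A intersect B = [4, 30]
|A intersect B| = 2
A union B = [1, 2, 4, 5, 13, 14, 19, 22, 25, 27, 28, 29, 30]
|A union B| = 13
Jaccard = 2/13 = 2/13

2/13


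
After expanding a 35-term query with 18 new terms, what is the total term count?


Original terms: 35
Expansion terms: 18
Total = 35 + 18 = 53

53


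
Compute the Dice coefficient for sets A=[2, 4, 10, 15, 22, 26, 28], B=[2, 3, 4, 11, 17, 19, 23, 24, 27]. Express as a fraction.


A intersect B = [2, 4]
|A intersect B| = 2
|A| = 7, |B| = 9
Dice = 2*2 / (7+9)
= 4 / 16 = 1/4

1/4


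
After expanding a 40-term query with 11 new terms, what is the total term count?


Original terms: 40
Expansion terms: 11
Total = 40 + 11 = 51

51


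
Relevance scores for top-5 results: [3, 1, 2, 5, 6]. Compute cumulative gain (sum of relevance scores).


Cumulative Gain = sum of relevance scores
Position 1: rel=3, running sum=3
Position 2: rel=1, running sum=4
Position 3: rel=2, running sum=6
Position 4: rel=5, running sum=11
Position 5: rel=6, running sum=17
CG = 17

17


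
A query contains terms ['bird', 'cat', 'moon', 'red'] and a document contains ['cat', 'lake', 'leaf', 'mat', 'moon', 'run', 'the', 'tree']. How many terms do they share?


Query terms: ['bird', 'cat', 'moon', 'red']
Document terms: ['cat', 'lake', 'leaf', 'mat', 'moon', 'run', 'the', 'tree']
Common terms: ['cat', 'moon']
Overlap count = 2

2


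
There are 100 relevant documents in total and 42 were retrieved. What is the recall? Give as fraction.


Recall = retrieved_relevant / total_relevant
= 42 / 100
= 42 / (42 + 58)
= 21/50

21/50


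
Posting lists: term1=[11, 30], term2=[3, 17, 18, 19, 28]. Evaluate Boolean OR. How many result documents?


Boolean OR: find union of posting lists
term1 docs: [11, 30]
term2 docs: [3, 17, 18, 19, 28]
Union: [3, 11, 17, 18, 19, 28, 30]
|union| = 7

7


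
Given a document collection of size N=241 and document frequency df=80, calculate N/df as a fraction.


IDF ratio = N / df
= 241 / 80
= 241/80

241/80


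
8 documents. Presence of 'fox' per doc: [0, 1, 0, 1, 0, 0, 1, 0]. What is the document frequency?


Checking each document for 'fox':
Doc 1: absent
Doc 2: present
Doc 3: absent
Doc 4: present
Doc 5: absent
Doc 6: absent
Doc 7: present
Doc 8: absent
df = sum of presences = 0 + 1 + 0 + 1 + 0 + 0 + 1 + 0 = 3

3


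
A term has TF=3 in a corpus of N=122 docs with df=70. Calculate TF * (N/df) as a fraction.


TF * (N/df)
= 3 * (122/70)
= 3 * 61/35
= 183/35

183/35


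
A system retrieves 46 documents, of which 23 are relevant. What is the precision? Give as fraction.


Precision = relevant_retrieved / total_retrieved
= 23 / 46
= 23 / (23 + 23)
= 1/2

1/2


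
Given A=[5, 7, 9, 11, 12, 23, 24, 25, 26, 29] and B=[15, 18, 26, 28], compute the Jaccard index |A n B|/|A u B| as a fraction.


A intersect B = [26]
|A intersect B| = 1
A union B = [5, 7, 9, 11, 12, 15, 18, 23, 24, 25, 26, 28, 29]
|A union B| = 13
Jaccard = 1/13 = 1/13

1/13


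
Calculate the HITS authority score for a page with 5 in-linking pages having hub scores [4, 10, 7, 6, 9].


Authority = sum of hub scores of in-linkers
In-link 1: hub score = 4
In-link 2: hub score = 10
In-link 3: hub score = 7
In-link 4: hub score = 6
In-link 5: hub score = 9
Authority = 4 + 10 + 7 + 6 + 9 = 36

36


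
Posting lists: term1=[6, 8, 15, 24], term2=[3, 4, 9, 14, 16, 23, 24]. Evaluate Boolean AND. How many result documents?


Boolean AND: find intersection of posting lists
term1 docs: [6, 8, 15, 24]
term2 docs: [3, 4, 9, 14, 16, 23, 24]
Intersection: [24]
|intersection| = 1

1


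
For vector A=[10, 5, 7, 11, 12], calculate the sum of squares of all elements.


|A|^2 = sum of squared components
A[0]^2 = 10^2 = 100
A[1]^2 = 5^2 = 25
A[2]^2 = 7^2 = 49
A[3]^2 = 11^2 = 121
A[4]^2 = 12^2 = 144
Sum = 100 + 25 + 49 + 121 + 144 = 439

439


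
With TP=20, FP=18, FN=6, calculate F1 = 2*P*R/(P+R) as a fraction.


F1 = 2 * P * R / (P + R)
P = TP/(TP+FP) = 20/38 = 10/19
R = TP/(TP+FN) = 20/26 = 10/13
2 * P * R = 2 * 10/19 * 10/13 = 200/247
P + R = 10/19 + 10/13 = 320/247
F1 = 200/247 / 320/247 = 5/8

5/8


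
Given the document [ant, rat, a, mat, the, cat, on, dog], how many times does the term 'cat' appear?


Document has 8 words
Scanning for 'cat':
Found at positions: [5]
Count = 1

1


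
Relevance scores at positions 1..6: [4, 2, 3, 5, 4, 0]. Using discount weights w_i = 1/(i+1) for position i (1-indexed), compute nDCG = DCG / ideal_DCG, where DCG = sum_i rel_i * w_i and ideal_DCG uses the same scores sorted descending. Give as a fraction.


Position discount weights w_i = 1/(i+1) for i=1..6:
Weights = [1/2, 1/3, 1/4, 1/5, 1/6, 1/7]
Actual relevance: [4, 2, 3, 5, 4, 0]
DCG = 4/2 + 2/3 + 3/4 + 5/5 + 4/6 + 0/7 = 61/12
Ideal relevance (sorted desc): [5, 4, 4, 3, 2, 0]
Ideal DCG = 5/2 + 4/3 + 4/4 + 3/5 + 2/6 + 0/7 = 173/30
nDCG = DCG / ideal_DCG = 61/12 / 173/30 = 305/346

305/346


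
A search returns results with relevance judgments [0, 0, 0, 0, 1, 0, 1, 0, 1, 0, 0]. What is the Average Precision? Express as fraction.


Computing P@k for each relevant position:
Position 1: not relevant
Position 2: not relevant
Position 3: not relevant
Position 4: not relevant
Position 5: relevant, P@5 = 1/5 = 1/5
Position 6: not relevant
Position 7: relevant, P@7 = 2/7 = 2/7
Position 8: not relevant
Position 9: relevant, P@9 = 3/9 = 1/3
Position 10: not relevant
Position 11: not relevant
Sum of P@k = 1/5 + 2/7 + 1/3 = 86/105
AP = 86/105 / 3 = 86/315

86/315


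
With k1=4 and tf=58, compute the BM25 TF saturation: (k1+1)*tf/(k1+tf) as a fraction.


BM25 TF component = (k1+1)*tf / (k1+tf)
k1 = 4, tf = 58
Numerator = (4+1)*58 = 290
Denominator = 4 + 58 = 62
= 290/62 = 145/31

145/31


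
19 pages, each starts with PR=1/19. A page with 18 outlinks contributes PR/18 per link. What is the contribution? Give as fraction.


Initial PR = 1/19 = 1/19
Outlinks = 18
Contribution per link = PR / outlinks
= 1/19 / 18
= 1/342

1/342


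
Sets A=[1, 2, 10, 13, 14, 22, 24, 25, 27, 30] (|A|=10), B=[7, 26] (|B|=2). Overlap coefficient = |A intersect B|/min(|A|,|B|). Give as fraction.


A intersect B = []
|A intersect B| = 0
min(|A|, |B|) = min(10, 2) = 2
Overlap = 0 / 2 = 0

0


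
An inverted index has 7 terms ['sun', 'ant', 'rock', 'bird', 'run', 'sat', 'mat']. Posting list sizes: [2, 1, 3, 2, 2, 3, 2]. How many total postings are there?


Summing posting list sizes:
'sun': 2 postings
'ant': 1 postings
'rock': 3 postings
'bird': 2 postings
'run': 2 postings
'sat': 3 postings
'mat': 2 postings
Total = 2 + 1 + 3 + 2 + 2 + 3 + 2 = 15

15


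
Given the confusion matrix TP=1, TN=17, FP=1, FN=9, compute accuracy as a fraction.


Accuracy = (TP + TN) / (TP + TN + FP + FN)
TP + TN = 1 + 17 = 18
Total = 1 + 17 + 1 + 9 = 28
Accuracy = 18 / 28 = 9/14

9/14


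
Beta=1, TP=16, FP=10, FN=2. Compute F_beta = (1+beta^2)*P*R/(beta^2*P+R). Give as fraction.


P = TP/(TP+FP) = 16/26 = 8/13
R = TP/(TP+FN) = 16/18 = 8/9
beta^2 = 1^2 = 1
(1 + beta^2) = 2
Numerator = (1+beta^2)*P*R = 128/117
Denominator = beta^2*P + R = 8/13 + 8/9 = 176/117
F_beta = 8/11

8/11


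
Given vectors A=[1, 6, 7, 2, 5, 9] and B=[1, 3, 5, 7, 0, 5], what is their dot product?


Dot product = sum of element-wise products
A[0]*B[0] = 1*1 = 1
A[1]*B[1] = 6*3 = 18
A[2]*B[2] = 7*5 = 35
A[3]*B[3] = 2*7 = 14
A[4]*B[4] = 5*0 = 0
A[5]*B[5] = 9*5 = 45
Sum = 1 + 18 + 35 + 14 + 0 + 45 = 113

113


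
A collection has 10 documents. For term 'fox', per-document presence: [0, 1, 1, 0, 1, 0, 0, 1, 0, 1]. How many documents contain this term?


Checking each document for 'fox':
Doc 1: absent
Doc 2: present
Doc 3: present
Doc 4: absent
Doc 5: present
Doc 6: absent
Doc 7: absent
Doc 8: present
Doc 9: absent
Doc 10: present
df = sum of presences = 0 + 1 + 1 + 0 + 1 + 0 + 0 + 1 + 0 + 1 = 5

5


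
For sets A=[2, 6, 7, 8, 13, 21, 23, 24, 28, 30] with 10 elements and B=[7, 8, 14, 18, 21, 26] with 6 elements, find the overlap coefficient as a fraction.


A intersect B = [7, 8, 21]
|A intersect B| = 3
min(|A|, |B|) = min(10, 6) = 6
Overlap = 3 / 6 = 1/2

1/2


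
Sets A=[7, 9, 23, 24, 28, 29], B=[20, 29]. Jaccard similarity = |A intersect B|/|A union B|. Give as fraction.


A intersect B = [29]
|A intersect B| = 1
A union B = [7, 9, 20, 23, 24, 28, 29]
|A union B| = 7
Jaccard = 1/7 = 1/7

1/7


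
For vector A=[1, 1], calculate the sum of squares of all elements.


|A|^2 = sum of squared components
A[0]^2 = 1^2 = 1
A[1]^2 = 1^2 = 1
Sum = 1 + 1 = 2

2


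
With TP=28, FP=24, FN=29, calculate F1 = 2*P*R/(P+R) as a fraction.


F1 = 2 * P * R / (P + R)
P = TP/(TP+FP) = 28/52 = 7/13
R = TP/(TP+FN) = 28/57 = 28/57
2 * P * R = 2 * 7/13 * 28/57 = 392/741
P + R = 7/13 + 28/57 = 763/741
F1 = 392/741 / 763/741 = 56/109

56/109


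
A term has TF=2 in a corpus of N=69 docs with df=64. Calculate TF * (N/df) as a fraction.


TF * (N/df)
= 2 * (69/64)
= 2 * 69/64
= 69/32

69/32


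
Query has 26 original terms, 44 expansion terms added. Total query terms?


Original terms: 26
Expansion terms: 44
Total = 26 + 44 = 70

70


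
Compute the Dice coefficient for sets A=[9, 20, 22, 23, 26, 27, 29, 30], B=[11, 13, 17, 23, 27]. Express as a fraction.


A intersect B = [23, 27]
|A intersect B| = 2
|A| = 8, |B| = 5
Dice = 2*2 / (8+5)
= 4 / 13 = 4/13

4/13


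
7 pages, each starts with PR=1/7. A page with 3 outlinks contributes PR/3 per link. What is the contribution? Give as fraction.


Initial PR = 1/7 = 1/7
Outlinks = 3
Contribution per link = PR / outlinks
= 1/7 / 3
= 1/21

1/21
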